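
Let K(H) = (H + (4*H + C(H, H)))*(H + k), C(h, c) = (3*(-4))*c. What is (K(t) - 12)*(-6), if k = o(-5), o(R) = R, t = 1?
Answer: -96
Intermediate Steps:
C(h, c) = -12*c
k = -5
K(H) = -7*H*(-5 + H) (K(H) = (H + (4*H - 12*H))*(H - 5) = (H - 8*H)*(-5 + H) = (-7*H)*(-5 + H) = -7*H*(-5 + H))
(K(t) - 12)*(-6) = (7*1*(5 - 1*1) - 12)*(-6) = (7*1*(5 - 1) - 12)*(-6) = (7*1*4 - 12)*(-6) = (28 - 12)*(-6) = 16*(-6) = -96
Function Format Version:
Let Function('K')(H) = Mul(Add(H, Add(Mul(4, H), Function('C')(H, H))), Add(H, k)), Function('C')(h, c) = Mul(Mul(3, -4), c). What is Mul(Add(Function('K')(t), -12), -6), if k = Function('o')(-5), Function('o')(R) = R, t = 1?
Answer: -96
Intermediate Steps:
Function('C')(h, c) = Mul(-12, c)
k = -5
Function('K')(H) = Mul(-7, H, Add(-5, H)) (Function('K')(H) = Mul(Add(H, Add(Mul(4, H), Mul(-12, H))), Add(H, -5)) = Mul(Add(H, Mul(-8, H)), Add(-5, H)) = Mul(Mul(-7, H), Add(-5, H)) = Mul(-7, H, Add(-5, H)))
Mul(Add(Function('K')(t), -12), -6) = Mul(Add(Mul(7, 1, Add(5, Mul(-1, 1))), -12), -6) = Mul(Add(Mul(7, 1, Add(5, -1)), -12), -6) = Mul(Add(Mul(7, 1, 4), -12), -6) = Mul(Add(28, -12), -6) = Mul(16, -6) = -96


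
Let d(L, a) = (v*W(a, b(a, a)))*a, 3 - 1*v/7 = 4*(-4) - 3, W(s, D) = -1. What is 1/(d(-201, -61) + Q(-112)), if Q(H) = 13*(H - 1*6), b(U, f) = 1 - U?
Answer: 1/7860 ≈ 0.00012723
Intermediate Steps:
v = 154 (v = 21 - 7*(4*(-4) - 3) = 21 - 7*(-16 - 3) = 21 - 7*(-19) = 21 + 133 = 154)
Q(H) = -78 + 13*H (Q(H) = 13*(H - 6) = 13*(-6 + H) = -78 + 13*H)
d(L, a) = -154*a (d(L, a) = (154*(-1))*a = -154*a)
1/(d(-201, -61) + Q(-112)) = 1/(-154*(-61) + (-78 + 13*(-112))) = 1/(9394 + (-78 - 1456)) = 1/(9394 - 1534) = 1/7860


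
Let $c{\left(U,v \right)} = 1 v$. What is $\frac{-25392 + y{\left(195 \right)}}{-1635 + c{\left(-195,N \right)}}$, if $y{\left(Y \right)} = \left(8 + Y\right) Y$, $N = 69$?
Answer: $- \frac{1577}{174} \approx -9.0632$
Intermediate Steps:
$c{\left(U,v \right)} = v$
$y{\left(Y \right)} = Y \left(8 + Y\right)$
$\frac{-25392 + y{\left(195 \right)}}{-1635 + c{\left(-195,N \right)}} = \frac{-25392 + 195 \left(8 + 195\right)}{-1635 + 69} = \frac{-25392 + 195 \cdot 203}{-1566} = \left(-25392 + 39585\right) \left(- \frac{1}{1566}\right) = 14193 \left(- \frac{1}{1566}\right) = - \frac{1577}{174}$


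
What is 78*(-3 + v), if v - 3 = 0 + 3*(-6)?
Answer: -1404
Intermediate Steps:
v = -15 (v = 3 + (0 + 3*(-6)) = 3 + (0 - 18) = 3 - 18 = -15)
78*(-3 + v) = 78*(-3 - 15) = 78*(-18) = -1404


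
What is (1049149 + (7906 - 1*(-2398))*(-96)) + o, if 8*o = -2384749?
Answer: -1905029/8 ≈ -2.3813e+5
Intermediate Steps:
o = -2384749/8 (o = (⅛)*(-2384749) = -2384749/8 ≈ -2.9809e+5)
(1049149 + (7906 - 1*(-2398))*(-96)) + o = (1049149 + (7906 - 1*(-2398))*(-96)) - 2384749/8 = (1049149 + (7906 + 2398)*(-96)) - 2384749/8 = (1049149 + 10304*(-96)) - 2384749/8 = (1049149 - 989184) - 2384749/8 = 59965 - 2384749/8 = -1905029/8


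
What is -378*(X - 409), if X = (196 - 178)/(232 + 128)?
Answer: 1545831/10 ≈ 1.5458e+5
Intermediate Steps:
X = 1/20 (X = 18/360 = 18*(1/360) = 1/20 ≈ 0.050000)
-378*(X - 409) = -378*(1/20 - 409) = -378*(-8179/20) = 1545831/10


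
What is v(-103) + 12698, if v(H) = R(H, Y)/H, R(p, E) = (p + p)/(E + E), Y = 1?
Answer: 12699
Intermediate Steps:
R(p, E) = p/E (R(p, E) = (2*p)/((2*E)) = (2*p)*(1/(2*E)) = p/E)
v(H) = 1 (v(H) = (H/1)/H = (H*1)/H = H/H = 1)
v(-103) + 12698 = 1 + 12698 = 12699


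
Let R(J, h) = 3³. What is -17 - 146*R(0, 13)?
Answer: -3959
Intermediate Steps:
R(J, h) = 27
-17 - 146*R(0, 13) = -17 - 146*27 = -17 - 3942 = -3959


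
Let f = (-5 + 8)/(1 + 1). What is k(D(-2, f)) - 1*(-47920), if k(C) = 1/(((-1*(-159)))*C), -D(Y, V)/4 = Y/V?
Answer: 40636161/848 ≈ 47920.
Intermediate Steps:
f = 3/2 ≈ 1.5000
D(Y, V) = -4*Y/V
k(C) = 1/(159*C)
k(D(-2, f)) - 1*(-47920) = 1/(159*((-4*(-2)/3/2))) - 1*(-47920) = 1/(159*((-4*(-2)*⅔))) + 47920 = 1/(159*(16/3)) + 47920 = (1/159)*(3/16) + 47920 = 1/848 + 47920 = 40636161/848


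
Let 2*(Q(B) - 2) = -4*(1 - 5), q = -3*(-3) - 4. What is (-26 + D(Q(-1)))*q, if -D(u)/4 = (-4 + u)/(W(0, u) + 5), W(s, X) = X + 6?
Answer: -950/7 ≈ -135.71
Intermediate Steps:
W(s, X) = 6 + X
q = 5 (q = 9 - 4 = 5)
Q(B) = 10 (Q(B) = 2 + (-4*(1 - 5))/2 = 2 + (-4*(-4))/2 = 2 + (1/2)*16 = 2 + 8 = 10)
D(u) = -4*(-4 + u)/(11 + u) (D(u) = -4*(-4 + u)/((6 + u) + 5) = -4*(-4 + u)/(11 + u))
(-26 + D(Q(-1)))*q = (-26 + 4*(4 - 1*10)/(11 + 10))*5 = (-26 + 4*(4 - 10)/21)*5 = (-26 + 4*(1/21)*(-6))*5 = (-26 - 8/7)*5 = -190/7*5 = -950/7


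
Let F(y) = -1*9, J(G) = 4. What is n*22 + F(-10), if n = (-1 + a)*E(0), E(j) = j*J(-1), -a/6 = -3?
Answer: -9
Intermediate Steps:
a = 18 (a = -6*(-3) = 18)
F(y) = -9
E(j) = 4*j (E(j) = j*4 = 4*j)
n = 0 (n = (-1 + 18)*(4*0) = 17*0 = 0)
n*22 + F(-10) = 0*22 - 9 = 0 - 9 = -9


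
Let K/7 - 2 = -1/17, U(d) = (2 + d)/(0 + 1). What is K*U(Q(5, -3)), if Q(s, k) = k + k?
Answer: -924/17 ≈ -54.353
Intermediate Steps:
Q(s, k) = 2*k
U(d) = 2 + d (U(d) = (2 + d)/1 = (2 + d)*1 = 2 + d)
K = 231/17 (K = 14 + 7*(-1/17) = 14 - 7/17 = 231/17 ≈ 13.588)
K*U(Q(5, -3)) = 231*(2 + 2*(-3))/17 = 231*(2 - 6)/17 = (231/17)*(-4) = -924/17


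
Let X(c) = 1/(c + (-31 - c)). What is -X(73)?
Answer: 1/31 ≈ 0.032258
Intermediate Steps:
X(c) = -1/31 (X(c) = 1/(-31) = -1/31)
-X(73) = -1*(-1/31) = 1/31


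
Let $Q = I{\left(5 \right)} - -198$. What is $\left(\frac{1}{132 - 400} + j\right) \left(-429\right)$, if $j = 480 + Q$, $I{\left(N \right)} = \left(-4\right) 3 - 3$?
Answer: $- \frac{76226007}{268} \approx -2.8443 \cdot 10^{5}$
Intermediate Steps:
$I{\left(N \right)} = -15$ ($I{\left(N \right)} = -12 - 3 = -15$)
$Q = 183$ ($Q = -15 - -198 = -15 + 198 = 183$)
$j = 663$ ($j = 480 + 183 = 663$)
$\left(\frac{1}{132 - 400} + j\right) \left(-429\right) = \left(\frac{1}{132 - 400} + 663\right) \left(-429\right) = \left(\frac{1}{-268} + 663\right) \left(-429\right) = \left(- \frac{1}{268} + 663\right) \left(-429\right) = \frac{177683}{268} \left(-429\right) = - \frac{76226007}{268}$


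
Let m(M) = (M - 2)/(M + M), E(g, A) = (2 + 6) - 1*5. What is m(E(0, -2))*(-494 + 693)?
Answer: 199/6 ≈ 33.167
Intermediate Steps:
E(g, A) = 3 (E(g, A) = 8 - 5 = 3)
m(M) = (-2 + M)/(2*M) (m(M) = (-2 + M)/((2*M)) = (-2 + M)*(1/(2*M)) = (-2 + M)/(2*M))
m(E(0, -2))*(-494 + 693) = ((½)*(-2 + 3)/3)*(-494 + 693) = ((½)*(⅓)*1)*199 = (⅙)*199 = 199/6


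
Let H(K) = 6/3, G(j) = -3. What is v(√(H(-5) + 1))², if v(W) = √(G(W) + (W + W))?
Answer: -3 + 2*√3 ≈ 0.46410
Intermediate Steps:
H(K) = 2 (H(K) = 6*(⅓) = 2)
v(W) = √(-3 + 2*W) (v(W) = √(-3 + (W + W)) = √(-3 + 2*W))
v(√(H(-5) + 1))² = (√(-3 + 2*√(2 + 1)))² = (√(-3 + 2*√3))² = -3 + 2*√3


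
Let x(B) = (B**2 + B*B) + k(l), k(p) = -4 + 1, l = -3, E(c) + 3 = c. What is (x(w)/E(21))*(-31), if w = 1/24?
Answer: 26753/5184 ≈ 5.1607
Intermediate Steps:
w = 1/24 ≈ 0.041667
E(c) = -3 + c
k(p) = -3
x(B) = -3 + 2*B**2 (x(B) = (B**2 + B*B) - 3 = (B**2 + B**2) - 3 = 2*B**2 - 3 = -3 + 2*B**2)
(x(w)/E(21))*(-31) = ((-3 + 2*(1/24)**2)/(-3 + 21))*(-31) = ((-3 + 2*(1/576))/18)*(-31) = ((-3 + 1/288)*(1/18))*(-31) = -863/288*1/18*(-31) = -863/5184*(-31) = 26753/5184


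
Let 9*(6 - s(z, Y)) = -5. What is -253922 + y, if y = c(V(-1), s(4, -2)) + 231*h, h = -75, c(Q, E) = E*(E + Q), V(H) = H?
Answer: -21968057/81 ≈ -2.7121e+5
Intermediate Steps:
s(z, Y) = 59/9 (s(z, Y) = 6 - 1/9*(-5) = 6 + 5/9 = 59/9)
y = -1400375/81 (y = 59*(59/9 - 1)/9 + 231*(-75) = (59/9)*(50/9) - 17325 = 2950/81 - 17325 = -1400375/81 ≈ -17289.)
-253922 + y = -253922 - 1400375/81 = -21968057/81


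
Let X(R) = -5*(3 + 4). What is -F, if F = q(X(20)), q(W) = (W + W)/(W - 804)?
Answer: -70/839 ≈ -0.083433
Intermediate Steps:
X(R) = -35 (X(R) = -5*7 = -35)
q(W) = 2*W/(-804 + W) (q(W) = (2*W)/(-804 + W) = 2*W/(-804 + W))
F = 70/839 (F = 2*(-35)/(-804 - 35) = 2*(-35)/(-839) = 2*(-35)*(-1/839) = 70/839 ≈ 0.083433)
-F = -1*70/839 = -70/839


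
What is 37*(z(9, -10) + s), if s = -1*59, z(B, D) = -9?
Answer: -2516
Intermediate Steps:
s = -59
37*(z(9, -10) + s) = 37*(-9 - 59) = 37*(-68) = -2516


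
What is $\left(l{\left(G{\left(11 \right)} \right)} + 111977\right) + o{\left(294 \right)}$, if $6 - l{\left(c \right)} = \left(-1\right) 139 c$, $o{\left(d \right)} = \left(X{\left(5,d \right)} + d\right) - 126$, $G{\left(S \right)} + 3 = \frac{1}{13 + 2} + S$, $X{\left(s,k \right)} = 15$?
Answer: $\frac{1699309}{15} \approx 1.1329 \cdot 10^{5}$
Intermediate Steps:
$G{\left(S \right)} = - \frac{44}{15} + S$ ($G{\left(S \right)} = -3 + \left(\frac{1}{13 + 2} + S\right) = -3 + \left(\frac{1}{15} + S\right) = - \frac{44}{15} + S$)
$o{\left(d \right)} = -111 + d$ ($o{\left(d \right)} = \left(15 + d\right) - 126 = -111 + d$)
$l{\left(c \right)} = 6 + 139 c$ ($l{\left(c \right)} = 6 - \left(-1\right) 139 c = 6 - - 139 c = 6 + 139 c$)
$\left(l{\left(G{\left(11 \right)} \right)} + 111977\right) + o{\left(294 \right)} = \left(\left(6 + 139 \left(- \frac{44}{15} + 11\right)\right) + 111977\right) + \left(-111 + 294\right) = \left(\left(6 + 139 \cdot \frac{121}{15}\right) + 111977\right) + 183 = \left(\left(6 + \frac{16819}{15}\right) + 111977\right) + 183 = \left(\frac{16909}{15} + 111977\right) + 183 = \frac{1696564}{15} + 183 = \frac{1699309}{15}$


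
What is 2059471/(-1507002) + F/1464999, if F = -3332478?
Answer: -2679724655495/735918807666 ≈ -3.6413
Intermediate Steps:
2059471/(-1507002) + F/1464999 = 2059471/(-1507002) - 3332478/1464999 = 2059471*(-1/1507002) - 3332478*1/1464999 = -2059471/1507002 - 1110826/488333 = -2679724655495/735918807666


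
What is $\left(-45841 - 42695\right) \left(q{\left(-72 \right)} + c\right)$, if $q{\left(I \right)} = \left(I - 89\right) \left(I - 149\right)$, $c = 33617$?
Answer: $-6126514128$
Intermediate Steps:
$q{\left(I \right)} = \left(-149 + I\right) \left(-89 + I\right)$ ($q{\left(I \right)} = \left(-89 + I\right) \left(-149 + I\right) = \left(-149 + I\right) \left(-89 + I\right)$)
$\left(-45841 - 42695\right) \left(q{\left(-72 \right)} + c\right) = \left(-45841 - 42695\right) \left(\left(13261 + \left(-72\right)^{2} - -17136\right) + 33617\right) = - 88536 \left(\left(13261 + 5184 + 17136\right) + 33617\right) = - 88536 \left(35581 + 33617\right) = \left(-88536\right) 69198 = -6126514128$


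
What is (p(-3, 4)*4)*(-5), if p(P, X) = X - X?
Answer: 0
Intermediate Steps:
p(P, X) = 0
(p(-3, 4)*4)*(-5) = (0*4)*(-5) = 0*(-5) = 0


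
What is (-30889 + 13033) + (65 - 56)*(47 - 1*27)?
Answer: -17676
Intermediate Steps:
(-30889 + 13033) + (65 - 56)*(47 - 1*27) = -17856 + 9*(47 - 27) = -17856 + 9*20 = -17856 + 180 = -17676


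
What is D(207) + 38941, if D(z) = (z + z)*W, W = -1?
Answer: 38527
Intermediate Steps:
D(z) = -2*z (D(z) = (z + z)*(-1) = (2*z)*(-1) = -2*z)
D(207) + 38941 = -2*207 + 38941 = -414 + 38941 = 38527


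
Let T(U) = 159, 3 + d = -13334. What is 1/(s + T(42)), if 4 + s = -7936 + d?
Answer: -1/21118 ≈ -4.7353e-5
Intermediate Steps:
d = -13337 (d = -3 - 13334 = -13337)
s = -21277 (s = -4 + (-7936 - 13337) = -4 - 21273 = -21277)
1/(s + T(42)) = 1/(-21277 + 159) = 1/(-21118) = -1/21118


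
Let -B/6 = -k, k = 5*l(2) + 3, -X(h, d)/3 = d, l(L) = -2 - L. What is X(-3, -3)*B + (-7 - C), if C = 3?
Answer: -928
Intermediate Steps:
X(h, d) = -3*d
k = -17 (k = 5*(-2 - 1*2) + 3 = 5*(-2 - 2) + 3 = 5*(-4) + 3 = -20 + 3 = -17)
B = -102 (B = -(-6)*(-17) = -6*17 = -102)
X(-3, -3)*B + (-7 - C) = -3*(-3)*(-102) + (-7 - 1*3) = 9*(-102) + (-7 - 3) = -918 - 10 = -928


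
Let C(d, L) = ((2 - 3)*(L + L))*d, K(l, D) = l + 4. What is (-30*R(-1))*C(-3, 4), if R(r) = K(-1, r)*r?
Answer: 2160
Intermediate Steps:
K(l, D) = 4 + l
R(r) = 3*r (R(r) = (4 - 1)*r = 3*r)
C(d, L) = -2*L*d (C(d, L) = (-2*L)*d = -2*L*d)
(-30*R(-1))*C(-3, 4) = (-90*(-1))*(-2*4*(-3)) = -30*(-3)*24 = 90*24 = 2160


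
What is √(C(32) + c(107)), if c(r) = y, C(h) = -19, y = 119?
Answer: 10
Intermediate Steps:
c(r) = 119
√(C(32) + c(107)) = √(-19 + 119) = √100 = 10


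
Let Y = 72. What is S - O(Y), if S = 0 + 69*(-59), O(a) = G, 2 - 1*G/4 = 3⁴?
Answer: -3755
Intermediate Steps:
G = -316 (G = 8 - 4*3⁴ = 8 - 4*81 = 8 - 324 = -316)
O(a) = -316
S = -4071 (S = 0 - 4071 = -4071)
S - O(Y) = -4071 - 1*(-316) = -4071 + 316 = -3755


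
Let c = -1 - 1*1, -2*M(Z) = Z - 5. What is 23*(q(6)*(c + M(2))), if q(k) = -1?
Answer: 23/2 ≈ 11.500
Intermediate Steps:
M(Z) = 5/2 - Z/2 (M(Z) = -(Z - 5)/2 = -(-5 + Z)/2 = 5/2 - Z/2)
c = -2 (c = -1 - 1 = -2)
23*(q(6)*(c + M(2))) = 23*(-(-2 + (5/2 - 1/2*2))) = 23*(-(-2 + (5/2 - 1))) = 23*(-(-2 + 3/2)) = 23*(-1*(-1/2)) = 23*(1/2) = 23/2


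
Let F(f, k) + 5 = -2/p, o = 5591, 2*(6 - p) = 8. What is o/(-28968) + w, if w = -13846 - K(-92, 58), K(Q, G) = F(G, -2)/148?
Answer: -14840527751/1071816 ≈ -13846.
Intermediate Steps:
p = 2 (p = 6 - 1/2*8 = 6 - 4 = 2)
F(f, k) = -6 (F(f, k) = -5 - 2/2 = -5 - 2*1/2 = -5 - 1 = -6)
K(Q, G) = -3/74 (K(Q, G) = -6/148 = -6*1/148 = -3/74)
w = -1024601/74 (w = -13846 - 1*(-3/74) = -13846 + 3/74 = -1024601/74 ≈ -13846.)
o/(-28968) + w = 5591/(-28968) - 1024601/74 = 5591*(-1/28968) - 1024601/74 = -5591/28968 - 1024601/74 = -14840527751/1071816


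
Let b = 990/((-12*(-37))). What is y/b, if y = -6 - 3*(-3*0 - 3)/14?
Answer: -185/77 ≈ -2.4026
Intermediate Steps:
y = -75/14 (y = -6 - 3*(0 - 3)/14 = -6 - (-9)/14 = -6 - 3*(-3/14) = -6 + 9/14 = -75/14 ≈ -5.3571)
b = 165/74 (b = 990/444 = 990*(1/444) = 165/74 ≈ 2.2297)
y/b = -75/(14*165/74) = -75/14*74/165 = -185/77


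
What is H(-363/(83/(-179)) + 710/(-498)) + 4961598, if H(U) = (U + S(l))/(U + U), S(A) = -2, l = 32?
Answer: 965407989487/194576 ≈ 4.9616e+6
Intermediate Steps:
H(U) = (-2 + U)/(2*U) (H(U) = (U - 2)/(U + U) = (-2 + U)/((2*U)) = (-2 + U)*(1/(2*U)) = (-2 + U)/(2*U))
H(-363/(83/(-179)) + 710/(-498)) + 4961598 = (-2 + (-363/(83/(-179)) + 710/(-498)))/(2*(-363/(83/(-179)) + 710/(-498))) + 4961598 = (-2 + (-363/(83*(-1/179)) + 710*(-1/498)))/(2*(-363/(83*(-1/179)) + 710*(-1/498))) + 4961598 = (-2 + (-363/(-83/179) - 355/249))/(2*(-363/(-83/179) - 355/249)) + 4961598 = (-2 + (-363*(-179/83) - 355/249))/(2*(-363*(-179/83) - 355/249)) + 4961598 = (-2 + (64977/83 - 355/249))/(2*(64977/83 - 355/249)) + 4961598 = (-2 + 194576/249)/(2*(194576/249)) + 4961598 = (1/2)*(249/194576)*(194078/249) + 4961598 = 97039/194576 + 4961598 = 965407989487/194576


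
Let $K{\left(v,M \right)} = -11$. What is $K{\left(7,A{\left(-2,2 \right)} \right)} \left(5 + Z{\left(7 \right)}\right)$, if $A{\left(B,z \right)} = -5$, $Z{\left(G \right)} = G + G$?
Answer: $-209$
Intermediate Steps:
$Z{\left(G \right)} = 2 G$
$K{\left(7,A{\left(-2,2 \right)} \right)} \left(5 + Z{\left(7 \right)}\right) = - 11 \left(5 + 2 \cdot 7\right) = - 11 \left(5 + 14\right) = \left(-11\right) 19 = -209$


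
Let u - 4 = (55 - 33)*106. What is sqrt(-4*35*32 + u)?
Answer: 4*I*sqrt(134) ≈ 46.303*I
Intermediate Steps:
u = 2336 (u = 4 + (55 - 33)*106 = 4 + 22*106 = 4 + 2332 = 2336)
sqrt(-4*35*32 + u) = sqrt(-4*35*32 + 2336) = sqrt(-140*32 + 2336) = sqrt(-4480 + 2336) = sqrt(-2144) = 4*I*sqrt(134)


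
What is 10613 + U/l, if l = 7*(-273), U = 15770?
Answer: 20265673/1911 ≈ 10605.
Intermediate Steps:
l = -1911
10613 + U/l = 10613 + 15770/(-1911) = 10613 + 15770*(-1/1911) = 10613 - 15770/1911 = 20265673/1911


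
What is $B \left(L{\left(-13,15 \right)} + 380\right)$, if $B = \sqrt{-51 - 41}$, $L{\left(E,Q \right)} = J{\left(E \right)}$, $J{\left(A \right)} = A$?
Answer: $734 i \sqrt{23} \approx 3520.1 i$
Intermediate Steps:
$L{\left(E,Q \right)} = E$
$B = 2 i \sqrt{23}$ ($B = \sqrt{-92} = 2 i \sqrt{23} \approx 9.5917 i$)
$B \left(L{\left(-13,15 \right)} + 380\right) = 2 i \sqrt{23} \left(-13 + 380\right) = 2 i \sqrt{23} \cdot 367 = 734 i \sqrt{23}$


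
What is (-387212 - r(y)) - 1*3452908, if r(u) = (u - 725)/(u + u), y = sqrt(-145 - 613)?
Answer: -7680241/2 - 725*I*sqrt(758)/1516 ≈ -3.8401e+6 - 13.167*I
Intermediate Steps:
y = I*sqrt(758) (y = sqrt(-758) = I*sqrt(758) ≈ 27.532*I)
r(u) = (-725 + u)/(2*u) (r(u) = (-725 + u)/((2*u)) = (-725 + u)*(1/(2*u)) = (-725 + u)/(2*u))
(-387212 - r(y)) - 1*3452908 = (-387212 - (-725 + I*sqrt(758))/(2*(I*sqrt(758)))) - 1*3452908 = (-387212 - (-I*sqrt(758)/758)*(-725 + I*sqrt(758))/2) - 3452908 = (-387212 - (-1)*I*sqrt(758)*(-725 + I*sqrt(758))/1516) - 3452908 = (-387212 + I*sqrt(758)*(-725 + I*sqrt(758))/1516) - 3452908 = -3840120 + I*sqrt(758)*(-725 + I*sqrt(758))/1516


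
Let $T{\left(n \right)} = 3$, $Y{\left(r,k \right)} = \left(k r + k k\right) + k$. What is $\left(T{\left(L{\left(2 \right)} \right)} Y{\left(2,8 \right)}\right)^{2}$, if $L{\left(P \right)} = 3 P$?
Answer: $69696$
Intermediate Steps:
$Y{\left(r,k \right)} = k + k^{2} + k r$ ($Y{\left(r,k \right)} = \left(k r + k^{2}\right) + k = \left(k^{2} + k r\right) + k = k + k^{2} + k r$)
$\left(T{\left(L{\left(2 \right)} \right)} Y{\left(2,8 \right)}\right)^{2} = \left(3 \cdot 8 \left(1 + 8 + 2\right)\right)^{2} = \left(3 \cdot 8 \cdot 11\right)^{2} = \left(3 \cdot 88\right)^{2} = 264^{2} = 69696$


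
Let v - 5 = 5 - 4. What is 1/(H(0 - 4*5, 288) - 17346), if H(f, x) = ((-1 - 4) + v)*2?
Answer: -1/17344 ≈ -5.7657e-5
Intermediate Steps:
v = 6 (v = 5 + (5 - 4) = 5 + 1 = 6)
H(f, x) = 2 (H(f, x) = ((-1 - 4) + 6)*2 = (-5 + 6)*2 = 1*2 = 2)
1/(H(0 - 4*5, 288) - 17346) = 1/(2 - 17346) = 1/(-17344) = -1/17344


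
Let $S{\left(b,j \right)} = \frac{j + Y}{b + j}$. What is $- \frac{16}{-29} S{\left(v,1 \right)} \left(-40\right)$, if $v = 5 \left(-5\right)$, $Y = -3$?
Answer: $- \frac{160}{87} \approx -1.8391$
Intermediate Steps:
$v = -25$
$S{\left(b,j \right)} = \frac{-3 + j}{b + j}$ ($S{\left(b,j \right)} = \frac{j - 3}{b + j} = \frac{-3 + j}{b + j}$)
$- \frac{16}{-29} S{\left(v,1 \right)} \left(-40\right) = - \frac{16}{-29} \frac{-3 + 1}{-25 + 1} \left(-40\right) = \left(-16\right) \left(- \frac{1}{29}\right) \frac{1}{-24} \left(-2\right) \left(-40\right) = \frac{16 \left(\left(- \frac{1}{24}\right) \left(-2\right)\right)}{29} \left(-40\right) = \frac{16}{29} \cdot \frac{1}{12} \left(-40\right) = \frac{4}{87} \left(-40\right) = - \frac{160}{87}$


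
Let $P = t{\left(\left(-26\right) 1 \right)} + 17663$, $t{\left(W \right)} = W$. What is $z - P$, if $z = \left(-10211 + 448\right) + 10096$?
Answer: $-17304$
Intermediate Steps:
$z = 333$ ($z = -9763 + 10096 = 333$)
$P = 17637$ ($P = \left(-26\right) 1 + 17663 = -26 + 17663 = 17637$)
$z - P = 333 - 17637 = -17304$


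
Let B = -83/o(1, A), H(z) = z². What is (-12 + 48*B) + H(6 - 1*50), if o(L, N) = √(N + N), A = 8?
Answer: 928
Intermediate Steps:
o(L, N) = √2*√N (o(L, N) = √(2*N) = √2*√N)
B = -83/4 (B = -83/(√2*√8) = -83/(√2*(2*√2)) = -83/4 ≈ -20.750)
(-12 + 48*B) + H(6 - 1*50) = (-12 + 48*(-83/4)) + (6 - 1*50)² = (-12 - 996) + (6 - 50)² = -1008 + (-44)² = -1008 + 1936 = 928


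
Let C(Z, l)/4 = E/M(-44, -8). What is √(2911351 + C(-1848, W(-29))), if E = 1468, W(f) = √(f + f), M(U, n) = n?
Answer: √2910617 ≈ 1706.1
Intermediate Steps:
W(f) = √2*√f (W(f) = √(2*f) = √2*√f)
C(Z, l) = -734 (C(Z, l) = 4*(1468/(-8)) = 4*(1468*(-⅛)) = 4*(-367/2) = -734)
√(2911351 + C(-1848, W(-29))) = √(2911351 - 734) = √2910617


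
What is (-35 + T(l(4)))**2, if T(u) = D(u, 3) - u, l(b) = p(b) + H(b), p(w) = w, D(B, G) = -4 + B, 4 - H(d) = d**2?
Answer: 1521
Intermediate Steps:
H(d) = 4 - d**2
l(b) = 4 + b - b**2 (l(b) = b + (4 - b**2) = 4 + b - b**2)
T(u) = -4 (T(u) = (-4 + u) - u = -4)
(-35 + T(l(4)))**2 = (-35 - 4)**2 = (-39)**2 = 1521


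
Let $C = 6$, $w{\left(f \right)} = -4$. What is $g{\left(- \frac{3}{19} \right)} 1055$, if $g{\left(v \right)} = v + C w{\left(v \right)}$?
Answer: $- \frac{484245}{19} \approx -25487.0$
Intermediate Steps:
$g{\left(v \right)} = -24 + v$ ($g{\left(v \right)} = v + 6 \left(-4\right) = v - 24 = -24 + v$)
$g{\left(- \frac{3}{19} \right)} 1055 = \left(-24 - \frac{3}{19}\right) 1055 = \left(- \frac{459}{19}\right) 1055 = - \frac{484245}{19}$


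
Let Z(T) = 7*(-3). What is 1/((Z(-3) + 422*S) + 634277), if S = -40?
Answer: 1/617376 ≈ 1.6198e-6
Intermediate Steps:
Z(T) = -21
1/((Z(-3) + 422*S) + 634277) = 1/((-21 + 422*(-40)) + 634277) = 1/((-21 - 16880) + 634277) = 1/(-16901 + 634277) = 1/617376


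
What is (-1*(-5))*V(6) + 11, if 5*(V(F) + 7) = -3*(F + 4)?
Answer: -54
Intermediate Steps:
V(F) = -47/5 - 3*F/5 (V(F) = -7 + (-3*(F + 4))/5 = -7 + (-3*(4 + F))/5 = -7 + (-12 - 3*F)/5 = -7 + (-12/5 - 3*F/5) = -47/5 - 3*F/5)
(-1*(-5))*V(6) + 11 = (-1*(-5))*(-47/5 - ⅗*6) + 11 = 5*(-47/5 - 18/5) + 11 = 5*(-13) + 11 = -65 + 11 = -54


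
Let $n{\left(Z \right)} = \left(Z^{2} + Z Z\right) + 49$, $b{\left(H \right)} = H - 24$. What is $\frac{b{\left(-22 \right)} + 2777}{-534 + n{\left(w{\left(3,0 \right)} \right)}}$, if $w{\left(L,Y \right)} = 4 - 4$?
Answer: $- \frac{2731}{485} \approx -5.6309$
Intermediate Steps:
$w{\left(L,Y \right)} = 0$
$b{\left(H \right)} = -24 + H$
$n{\left(Z \right)} = 49 + 2 Z^{2}$ ($n{\left(Z \right)} = \left(Z^{2} + Z^{2}\right) + 49 = 2 Z^{2} + 49 = 49 + 2 Z^{2}$)
$\frac{b{\left(-22 \right)} + 2777}{-534 + n{\left(w{\left(3,0 \right)} \right)}} = \frac{\left(-24 - 22\right) + 2777}{-534 + \left(49 + 2 \cdot 0^{2}\right)} = \frac{-46 + 2777}{-534 + \left(49 + 2 \cdot 0\right)} = \frac{2731}{-534 + \left(49 + 0\right)} = \frac{2731}{-534 + 49} = \frac{2731}{-485} = 2731 \left(- \frac{1}{485}\right) = - \frac{2731}{485}$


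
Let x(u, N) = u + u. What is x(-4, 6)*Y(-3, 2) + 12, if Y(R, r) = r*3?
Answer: -36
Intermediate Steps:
x(u, N) = 2*u
Y(R, r) = 3*r
x(-4, 6)*Y(-3, 2) + 12 = (2*(-4))*(3*2) + 12 = -8*6 + 12 = -48 + 12 = -36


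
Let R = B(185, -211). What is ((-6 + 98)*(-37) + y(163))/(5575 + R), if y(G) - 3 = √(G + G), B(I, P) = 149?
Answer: -3401/5724 + √326/5724 ≈ -0.59101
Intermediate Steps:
R = 149
y(G) = 3 + √2*√G (y(G) = 3 + √(G + G) = 3 + √(2*G) = 3 + √2*√G)
((-6 + 98)*(-37) + y(163))/(5575 + R) = ((-6 + 98)*(-37) + (3 + √2*√163))/(5575 + 149) = (92*(-37) + (3 + √326))/5724 = (-3404 + (3 + √326))*(1/5724) = (-3401 + √326)*(1/5724) = -3401/5724 + √326/5724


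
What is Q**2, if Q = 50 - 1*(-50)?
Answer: 10000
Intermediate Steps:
Q = 100 (Q = 50 + 50 = 100)
Q**2 = 100**2 = 10000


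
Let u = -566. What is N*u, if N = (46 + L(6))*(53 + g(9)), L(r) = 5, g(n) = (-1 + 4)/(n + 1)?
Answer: -7692789/5 ≈ -1.5386e+6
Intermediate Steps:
g(n) = 3/(1 + n)
N = 27183/10 (N = (46 + 5)*(53 + 3/(1 + 9)) = 51*(53 + 3/10) = 51*(533/10) = 27183/10 ≈ 2718.3)
N*u = (27183/10)*(-566) = -7692789/5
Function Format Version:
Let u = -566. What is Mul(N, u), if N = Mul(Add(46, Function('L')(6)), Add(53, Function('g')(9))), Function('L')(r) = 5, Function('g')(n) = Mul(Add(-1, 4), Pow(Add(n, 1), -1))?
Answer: Rational(-7692789, 5) ≈ -1.5386e+6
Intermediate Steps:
Function('g')(n) = Mul(3, Pow(Add(1, n), -1))
N = Rational(27183, 10) (N = Mul(Add(46, 5), Add(53, Mul(3, Pow(Add(1, 9), -1)))) = Mul(51, Add(53, Mul(3, Pow(10, -1)))) = Mul(51, Add(53, Mul(3, Rational(1, 10)))) = Mul(51, Add(53, Rational(3, 10))) = Mul(51, Rational(533, 10)) = Rational(27183, 10) ≈ 2718.3)
Mul(N, u) = Mul(Rational(27183, 10), -566) = Rational(-7692789, 5)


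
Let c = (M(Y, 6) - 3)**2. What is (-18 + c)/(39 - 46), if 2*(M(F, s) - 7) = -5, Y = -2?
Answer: 9/4 ≈ 2.2500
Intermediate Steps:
M(F, s) = 9/2 (M(F, s) = 7 + (1/2)*(-5) = 7 - 5/2 = 9/2)
c = 9/4 (c = (9/2 - 3)**2 = (3/2)**2 = 9/4 ≈ 2.2500)
(-18 + c)/(39 - 46) = (-18 + 9/4)/(39 - 46) = -63/4/(-7) = -1/7*(-63/4) = 9/4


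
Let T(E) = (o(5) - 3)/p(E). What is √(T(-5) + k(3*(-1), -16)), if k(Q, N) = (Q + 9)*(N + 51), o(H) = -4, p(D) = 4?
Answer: 7*√17/2 ≈ 14.431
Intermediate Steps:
k(Q, N) = (9 + Q)*(51 + N)
T(E) = -7/4 (T(E) = (-4 - 3)/4 = -7*¼ = -7/4)
√(T(-5) + k(3*(-1), -16)) = √(-7/4 + (459 + 9*(-16) + 51*(3*(-1)) - 48*(-1))) = √(-7/4 + (459 - 144 + 51*(-3) - 16*(-3))) = √(-7/4 + (459 - 144 - 153 + 48)) = √(-7/4 + 210) = √(833/4) = 7*√17/2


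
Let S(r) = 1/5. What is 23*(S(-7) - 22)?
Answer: -2507/5 ≈ -501.40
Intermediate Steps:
S(r) = ⅕
23*(S(-7) - 22) = 23*(⅕ - 22) = 23*(-109/5) = -2507/5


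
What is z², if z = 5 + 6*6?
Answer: 1681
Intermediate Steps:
z = 41 (z = 5 + 36 = 41)
z² = 41² = 1681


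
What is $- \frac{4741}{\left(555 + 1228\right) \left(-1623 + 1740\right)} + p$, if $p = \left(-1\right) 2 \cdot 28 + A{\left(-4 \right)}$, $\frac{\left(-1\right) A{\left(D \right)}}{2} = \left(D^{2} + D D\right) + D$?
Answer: $- \frac{23369173}{208611} \approx -112.02$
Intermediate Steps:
$A{\left(D \right)} = - 4 D^{2} - 2 D$ ($A{\left(D \right)} = - 2 \left(\left(D^{2} + D D\right) + D\right) = - 2 \left(\left(D^{2} + D^{2}\right) + D\right) = - 2 \left(2 D^{2} + D\right) = - 2 \left(D + 2 D^{2}\right) = - 4 D^{2} - 2 D$)
$p = -112$ ($p = \left(-1\right) 2 \cdot 28 - - 8 \left(1 + 2 \left(-4\right)\right) = \left(-2\right) 28 - - 8 \left(1 - 8\right) = -56 - \left(-8\right) \left(-7\right) = -56 - 56 = -112$)
$- \frac{4741}{\left(555 + 1228\right) \left(-1623 + 1740\right)} + p = - \frac{4741}{\left(555 + 1228\right) \left(-1623 + 1740\right)} - 112 = - \frac{4741}{1783 \cdot 117} - 112 = - \frac{4741}{208611} - 112 = - \frac{23369173}{208611}$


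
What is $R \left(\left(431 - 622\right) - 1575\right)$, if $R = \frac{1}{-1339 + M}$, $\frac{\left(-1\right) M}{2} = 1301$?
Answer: $\frac{1766}{3941} \approx 0.44811$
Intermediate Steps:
$M = -2602$ ($M = \left(-2\right) 1301 = -2602$)
$R = - \frac{1}{3941}$ ($R = \frac{1}{-1339 - 2602} = \frac{1}{-3941} = - \frac{1}{3941} \approx -0.00025374$)
$R \left(\left(431 - 622\right) - 1575\right) = - \frac{\left(431 - 622\right) - 1575}{3941} = - \frac{-191 - 1575}{3941} = \left(- \frac{1}{3941}\right) \left(-1766\right) = \frac{1766}{3941}$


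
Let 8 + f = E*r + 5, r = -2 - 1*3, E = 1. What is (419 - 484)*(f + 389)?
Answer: -24765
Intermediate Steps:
r = -5 (r = -2 - 3 = -5)
f = -8 (f = -8 + (1*(-5) + 5) = -8 + (-5 + 5) = -8 + 0 = -8)
(419 - 484)*(f + 389) = (419 - 484)*(-8 + 389) = -65*381 = -24765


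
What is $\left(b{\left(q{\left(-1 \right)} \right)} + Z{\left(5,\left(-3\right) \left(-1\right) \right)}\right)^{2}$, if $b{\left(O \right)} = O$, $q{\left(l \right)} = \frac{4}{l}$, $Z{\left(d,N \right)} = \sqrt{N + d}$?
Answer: $24 - 16 \sqrt{2} \approx 1.3726$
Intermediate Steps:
$\left(b{\left(q{\left(-1 \right)} \right)} + Z{\left(5,\left(-3\right) \left(-1\right) \right)}\right)^{2} = \left(\frac{4}{-1} + \sqrt{\left(-3\right) \left(-1\right) + 5}\right)^{2} = \left(4 \left(-1\right) + \sqrt{3 + 5}\right)^{2} = \left(-4 + \sqrt{8}\right)^{2} = \left(-4 + 2 \sqrt{2}\right)^{2}$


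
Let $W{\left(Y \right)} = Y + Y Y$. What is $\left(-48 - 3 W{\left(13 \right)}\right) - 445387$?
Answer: $-445981$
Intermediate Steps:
$W{\left(Y \right)} = Y + Y^{2}$
$\left(-48 - 3 W{\left(13 \right)}\right) - 445387 = \left(-48 - 3 \cdot 13 \left(1 + 13\right)\right) - 445387 = \left(-48 - 3 \cdot 13 \cdot 14\right) - 445387 = \left(-48 - 546\right) - 445387 = -594 - 445387 = -445981$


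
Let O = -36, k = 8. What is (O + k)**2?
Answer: 784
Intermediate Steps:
(O + k)**2 = (-36 + 8)**2 = (-28)**2 = 784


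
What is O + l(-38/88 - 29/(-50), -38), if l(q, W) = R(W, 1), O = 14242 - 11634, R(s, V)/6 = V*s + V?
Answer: 2386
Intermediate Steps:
R(s, V) = 6*V + 6*V*s (R(s, V) = 6*(V*s + V) = 6*(V + V*s) = 6*V + 6*V*s)
O = 2608
l(q, W) = 6 + 6*W (l(q, W) = 6*1*(1 + W) = 6 + 6*W)
O + l(-38/88 - 29/(-50), -38) = 2608 + (6 + 6*(-38)) = 2608 + (6 - 228) = 2608 - 222 = 2386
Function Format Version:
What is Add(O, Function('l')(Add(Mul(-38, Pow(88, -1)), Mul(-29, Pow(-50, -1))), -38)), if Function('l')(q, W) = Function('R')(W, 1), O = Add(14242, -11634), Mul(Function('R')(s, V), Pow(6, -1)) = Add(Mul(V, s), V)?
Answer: 2386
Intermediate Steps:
Function('R')(s, V) = Add(Mul(6, V), Mul(6, V, s)) (Function('R')(s, V) = Mul(6, Add(Mul(V, s), V)) = Mul(6, Add(V, Mul(V, s))) = Add(Mul(6, V), Mul(6, V, s)))
O = 2608
Function('l')(q, W) = Add(6, Mul(6, W)) (Function('l')(q, W) = Mul(6, 1, Add(1, W)) = Add(6, Mul(6, W)))
Add(O, Function('l')(Add(Mul(-38, Pow(88, -1)), Mul(-29, Pow(-50, -1))), -38)) = Add(2608, Add(6, Mul(6, -38))) = Add(2608, Add(6, -228)) = Add(2608, -222) = 2386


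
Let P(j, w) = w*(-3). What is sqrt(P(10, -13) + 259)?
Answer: sqrt(298) ≈ 17.263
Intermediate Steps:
P(j, w) = -3*w
sqrt(P(10, -13) + 259) = sqrt(-3*(-13) + 259) = sqrt(39 + 259) = sqrt(298)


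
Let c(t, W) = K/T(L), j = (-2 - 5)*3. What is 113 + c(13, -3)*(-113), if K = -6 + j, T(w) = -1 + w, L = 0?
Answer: -2938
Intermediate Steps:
j = -21 (j = -7*3 = -21)
K = -27 (K = -6 - 21 = -27)
c(t, W) = 27 (c(t, W) = -27/(-1 + 0) = -27/(-1) = -27*(-1) = 27)
113 + c(13, -3)*(-113) = 113 + 27*(-113) = 113 - 3051 = -2938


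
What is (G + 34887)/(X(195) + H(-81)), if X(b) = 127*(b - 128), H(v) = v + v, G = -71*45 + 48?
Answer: 31740/8347 ≈ 3.8026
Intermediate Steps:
G = -3147 (G = -3195 + 48 = -3147)
H(v) = 2*v
X(b) = -16256 + 127*b (X(b) = 127*(-128 + b) = -16256 + 127*b)
(G + 34887)/(X(195) + H(-81)) = (-3147 + 34887)/((-16256 + 127*195) + 2*(-81)) = 31740/((-16256 + 24765) - 162) = 31740/(8509 - 162) = 31740/8347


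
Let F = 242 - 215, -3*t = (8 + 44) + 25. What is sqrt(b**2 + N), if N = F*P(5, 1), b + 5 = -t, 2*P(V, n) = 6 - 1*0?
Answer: sqrt(4573)/3 ≈ 22.541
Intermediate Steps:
t = -77/3 (t = -((8 + 44) + 25)/3 = -(52 + 25)/3 = -1/3*77 = -77/3 ≈ -25.667)
P(V, n) = 3 (P(V, n) = (6 - 1*0)/2 = (6 + 0)/2 = (1/2)*6 = 3)
F = 27
b = 62/3 (b = -5 - 1*(-77/3) = -5 + 77/3 = 62/3 ≈ 20.667)
N = 81 (N = 27*3 = 81)
sqrt(b**2 + N) = sqrt((62/3)**2 + 81) = sqrt(3844/9 + 81) = sqrt(4573/9) = sqrt(4573)/3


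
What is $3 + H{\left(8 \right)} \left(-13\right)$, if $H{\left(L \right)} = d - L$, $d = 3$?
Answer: $68$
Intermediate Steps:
$H{\left(L \right)} = 3 - L$
$3 + H{\left(8 \right)} \left(-13\right) = 3 + \left(3 - 8\right) \left(-13\right) = 3 - -65 = 3 + 65 = 68$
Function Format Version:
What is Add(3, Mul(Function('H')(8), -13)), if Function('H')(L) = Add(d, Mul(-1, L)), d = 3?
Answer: 68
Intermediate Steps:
Function('H')(L) = Add(3, Mul(-1, L))
Add(3, Mul(Function('H')(8), -13)) = Add(3, Mul(Add(3, Mul(-1, 8)), -13)) = Add(3, Mul(Add(3, -8), -13)) = Add(3, Mul(-5, -13)) = Add(3, 65) = 68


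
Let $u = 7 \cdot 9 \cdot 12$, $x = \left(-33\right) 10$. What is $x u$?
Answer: $-249480$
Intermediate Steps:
$x = -330$
$u = 756$ ($u = 63 \cdot 12 = 756$)
$x u = \left(-330\right) 756 = -249480$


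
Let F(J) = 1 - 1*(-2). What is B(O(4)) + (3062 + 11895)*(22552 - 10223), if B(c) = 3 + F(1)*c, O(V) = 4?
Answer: 184404868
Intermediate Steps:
F(J) = 3 (F(J) = 1 + 2 = 3)
B(c) = 3 + 3*c
B(O(4)) + (3062 + 11895)*(22552 - 10223) = (3 + 3*4) + (3062 + 11895)*(22552 - 10223) = (3 + 12) + 14957*12329 = 15 + 184404853 = 184404868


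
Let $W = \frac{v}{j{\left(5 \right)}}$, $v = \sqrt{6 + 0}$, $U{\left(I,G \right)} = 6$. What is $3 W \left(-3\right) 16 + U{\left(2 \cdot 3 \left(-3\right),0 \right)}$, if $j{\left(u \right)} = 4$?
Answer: $6 - 36 \sqrt{6} \approx -82.182$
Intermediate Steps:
$v = \sqrt{6} \approx 2.4495$
$W = \frac{\sqrt{6}}{4} \approx 0.61237$
$3 W \left(-3\right) 16 + U{\left(2 \cdot 3 \left(-3\right),0 \right)} = 3 \frac{\sqrt{6}}{4} \left(-3\right) 16 + 6 = \frac{3 \sqrt{6}}{4} \left(-3\right) 16 + 6 = - \frac{9 \sqrt{6}}{4} \cdot 16 + 6 = - 36 \sqrt{6} + 6 = 6 - 36 \sqrt{6}$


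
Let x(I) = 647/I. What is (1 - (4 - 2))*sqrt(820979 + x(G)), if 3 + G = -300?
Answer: -sqrt(75373064970)/303 ≈ -906.08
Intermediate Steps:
G = -303 (G = -3 - 300 = -303)
(1 - (4 - 2))*sqrt(820979 + x(G)) = (1 - (4 - 2))*sqrt(820979 + 647/(-303)) = (1 - 1*2)*sqrt(820979 + 647*(-1/303)) = (1 - 2)*sqrt(820979 - 647/303) = -sqrt(248755990/303) = -sqrt(75373064970)/303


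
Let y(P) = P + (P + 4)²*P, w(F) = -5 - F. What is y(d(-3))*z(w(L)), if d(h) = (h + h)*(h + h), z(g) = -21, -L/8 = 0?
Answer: -1210356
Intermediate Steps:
L = 0 (L = -8*0 = 0)
d(h) = 4*h² (d(h) = (2*h)*(2*h) = 4*h²)
y(P) = P + P*(4 + P)² (y(P) = P + (4 + P)²*P = P + P*(4 + P)²)
y(d(-3))*z(w(L)) = ((4*(-3)²)*(1 + (4 + 4*(-3)²)²))*(-21) = ((4*9)*(1 + (4 + 4*9)²))*(-21) = (36*(1 + (4 + 36)²))*(-21) = (36*(1 + 40²))*(-21) = (36*(1 + 1600))*(-21) = (36*1601)*(-21) = 57636*(-21) = -1210356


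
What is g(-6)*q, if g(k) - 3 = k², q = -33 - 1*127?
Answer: -6240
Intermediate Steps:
q = -160 (q = -33 - 127 = -160)
g(k) = 3 + k²
g(-6)*q = (3 + (-6)²)*(-160) = (3 + 36)*(-160) = 39*(-160) = -6240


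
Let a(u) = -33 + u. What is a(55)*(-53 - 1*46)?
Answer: -2178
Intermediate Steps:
a(55)*(-53 - 1*46) = (-33 + 55)*(-53 - 1*46) = 22*(-53 - 46) = 22*(-99) = -2178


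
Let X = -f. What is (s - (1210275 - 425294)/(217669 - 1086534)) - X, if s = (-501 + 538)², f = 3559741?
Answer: 3094124625131/868865 ≈ 3.5611e+6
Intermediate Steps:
s = 1369 (s = 37² = 1369)
X = -3559741 (X = -1*3559741 = -3559741)
(s - (1210275 - 425294)/(217669 - 1086534)) - X = (1369 - (1210275 - 425294)/(217669 - 1086534)) - 1*(-3559741) = (1369 - 784981/(-868865)) + 3559741 = (1369 - 784981*(-1)/868865) + 3559741 = (1369 - 1*(-784981/868865)) + 3559741 = (1369 + 784981/868865) + 3559741 = 1190261166/868865 + 3559741 = 3094124625131/868865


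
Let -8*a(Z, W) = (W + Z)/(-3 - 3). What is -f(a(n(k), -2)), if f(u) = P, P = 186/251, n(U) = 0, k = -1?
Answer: -186/251 ≈ -0.74104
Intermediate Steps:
P = 186/251 (P = 186*(1/251) = 186/251 ≈ 0.74104)
a(Z, W) = W/48 + Z/48 (a(Z, W) = -(W + Z)/(8*(-3 - 3)) = -(W + Z)/(8*(-6)) = -(W + Z)*(-1)/(8*6) = -(-W/6 - Z/6)/8 = W/48 + Z/48)
f(u) = 186/251
-f(a(n(k), -2)) = -1*186/251 = -186/251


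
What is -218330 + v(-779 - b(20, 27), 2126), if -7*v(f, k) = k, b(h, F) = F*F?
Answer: -1530436/7 ≈ -2.1863e+5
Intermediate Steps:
b(h, F) = F²
v(f, k) = -k/7
-218330 + v(-779 - b(20, 27), 2126) = -218330 - ⅐*2126 = -218330 - 2126/7 = -1530436/7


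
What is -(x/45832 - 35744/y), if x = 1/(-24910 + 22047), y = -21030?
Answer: -2345110499437/1379746923240 ≈ -1.6997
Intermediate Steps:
x = -1/2863 (x = 1/(-2863) = -1/2863 ≈ -0.00034928)
-(x/45832 - 35744/y) = -(-1/2863/45832 - 35744/(-21030)) = -(-1/2863*1/45832 - 35744*(-1/21030)) = -(-1/131217016 + 17872/10515) = -1*2345110499437/1379746923240 = -2345110499437/1379746923240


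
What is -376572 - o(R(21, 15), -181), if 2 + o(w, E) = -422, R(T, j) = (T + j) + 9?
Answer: -376148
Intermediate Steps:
R(T, j) = 9 + T + j
o(w, E) = -424 (o(w, E) = -2 - 422 = -424)
-376572 - o(R(21, 15), -181) = -376572 - 1*(-424) = -376572 + 424 = -376148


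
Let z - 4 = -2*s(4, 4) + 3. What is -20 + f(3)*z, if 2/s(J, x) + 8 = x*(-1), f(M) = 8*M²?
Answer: 508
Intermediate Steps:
s(J, x) = 2/(-8 - x) (s(J, x) = 2/(-8 + x*(-1)) = 2/(-8 - x))
z = 22/3 (z = 4 + (-(-4)/(8 + 4) + 3) = 4 + (-(-4)/12 + 3) = 4 + (-2*(-⅙) + 3) = 4 + (⅓ + 3) = 4 + 10/3 = 22/3 ≈ 7.3333)
-20 + f(3)*z = -20 + (8*3²)*(22/3) = -20 + (8*9)*(22/3) = -20 + 72*(22/3) = -20 + 528 = 508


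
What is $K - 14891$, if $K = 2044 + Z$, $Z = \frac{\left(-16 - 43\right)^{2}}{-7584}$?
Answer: $- \frac{97435129}{7584} \approx -12847.0$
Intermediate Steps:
$Z = - \frac{3481}{7584}$ ($Z = \left(-59\right)^{2} \left(- \frac{1}{7584}\right) = 3481 \left(- \frac{1}{7584}\right) = - \frac{3481}{7584} \approx -0.45899$)
$K = \frac{15498215}{7584}$ ($K = 2044 - \frac{3481}{7584} = \frac{15498215}{7584} \approx 2043.5$)
$K - 14891 = \frac{15498215}{7584} - 14891 = - \frac{97435129}{7584}$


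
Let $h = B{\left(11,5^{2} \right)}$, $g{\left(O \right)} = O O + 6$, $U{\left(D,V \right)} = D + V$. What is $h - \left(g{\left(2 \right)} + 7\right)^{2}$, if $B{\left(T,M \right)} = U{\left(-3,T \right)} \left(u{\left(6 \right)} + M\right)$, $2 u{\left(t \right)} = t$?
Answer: $-65$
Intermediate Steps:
$u{\left(t \right)} = \frac{t}{2}$
$B{\left(T,M \right)} = \left(-3 + T\right) \left(3 + M\right)$ ($B{\left(T,M \right)} = \left(-3 + T\right) \left(\frac{1}{2} \cdot 6 + M\right) = \left(-3 + T\right) \left(3 + M\right)$)
$g{\left(O \right)} = 6 + O^{2}$ ($g{\left(O \right)} = O^{2} + 6 = 6 + O^{2}$)
$h = 224$ ($h = \left(-3 + 11\right) \left(3 + 5^{2}\right) = 8 \left(3 + 25\right) = 8 \cdot 28 = 224$)
$h - \left(g{\left(2 \right)} + 7\right)^{2} = 224 - \left(\left(6 + 2^{2}\right) + 7\right)^{2} = 224 - \left(\left(6 + 4\right) + 7\right)^{2} = 224 - \left(10 + 7\right)^{2} = 224 - 17^{2} = 224 - 289 = -65$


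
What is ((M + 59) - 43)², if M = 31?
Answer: 2209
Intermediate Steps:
((M + 59) - 43)² = ((31 + 59) - 43)² = (90 - 43)² = 47² = 2209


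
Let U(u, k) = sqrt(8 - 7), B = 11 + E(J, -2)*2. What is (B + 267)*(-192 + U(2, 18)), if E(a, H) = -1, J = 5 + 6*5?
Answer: -52716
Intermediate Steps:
J = 35 (J = 5 + 30 = 35)
B = 9 (B = 11 - 1*2 = 11 - 2 = 9)
U(u, k) = 1 (U(u, k) = sqrt(1) = 1)
(B + 267)*(-192 + U(2, 18)) = (9 + 267)*(-192 + 1) = 276*(-191) = -52716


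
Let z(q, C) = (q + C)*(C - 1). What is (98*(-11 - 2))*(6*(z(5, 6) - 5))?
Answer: -382200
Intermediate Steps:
z(q, C) = (-1 + C)*(C + q) (z(q, C) = (C + q)*(-1 + C) = (-1 + C)*(C + q))
(98*(-11 - 2))*(6*(z(5, 6) - 5)) = (98*(-11 - 2))*(6*((6² - 1*6 - 1*5 + 6*5) - 5)) = (98*(-13))*(6*((36 - 6 - 5 + 30) - 5)) = -7644*(55 - 5) = -7644*50 = -1274*300 = -382200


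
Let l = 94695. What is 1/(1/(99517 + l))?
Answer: 194212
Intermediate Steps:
1/(1/(99517 + l)) = 1/(1/(99517 + 94695)) = 1/(1/194212) = 194212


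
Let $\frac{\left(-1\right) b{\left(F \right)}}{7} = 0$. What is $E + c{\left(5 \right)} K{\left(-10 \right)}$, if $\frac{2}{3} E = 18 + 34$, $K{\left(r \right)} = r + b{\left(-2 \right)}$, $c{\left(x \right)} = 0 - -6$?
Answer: $18$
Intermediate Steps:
$b{\left(F \right)} = 0$ ($b{\left(F \right)} = \left(-7\right) 0 = 0$)
$c{\left(x \right)} = 6$ ($c{\left(x \right)} = 0 + 6 = 6$)
$K{\left(r \right)} = r$ ($K{\left(r \right)} = r + 0 = r$)
$E = 78$ ($E = \frac{3 \left(18 + 34\right)}{2} = \frac{3}{2} \cdot 52 = 78$)
$E + c{\left(5 \right)} K{\left(-10 \right)} = 78 + 6 \left(-10\right) = 78 - 60 = 18$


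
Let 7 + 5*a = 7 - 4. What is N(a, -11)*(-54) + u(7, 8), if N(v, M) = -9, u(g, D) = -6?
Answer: 480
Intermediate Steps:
a = -4/5 (a = -7/5 + (7 - 4)/5 = -7/5 + (1/5)*3 = -7/5 + 3/5 = -4/5 ≈ -0.80000)
N(a, -11)*(-54) + u(7, 8) = -9*(-54) - 6 = 486 - 6 = 480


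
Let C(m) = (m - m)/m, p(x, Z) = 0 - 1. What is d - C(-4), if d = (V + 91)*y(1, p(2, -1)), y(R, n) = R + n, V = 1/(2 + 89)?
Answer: 0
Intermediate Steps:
p(x, Z) = -1
C(m) = 0 (C(m) = 0/m = 0)
V = 1/91 ≈ 0.010989
d = 0 (d = (1/91 + 91)*(1 - 1) = (8282/91)*0 = 0)
d - C(-4) = 0 - 1*0 = 0 + 0 = 0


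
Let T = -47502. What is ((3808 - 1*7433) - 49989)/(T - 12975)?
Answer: 53614/60477 ≈ 0.88652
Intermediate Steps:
((3808 - 1*7433) - 49989)/(T - 12975) = ((3808 - 1*7433) - 49989)/(-47502 - 12975) = ((3808 - 7433) - 49989)/(-60477) = (-3625 - 49989)*(-1/60477) = -53614*(-1/60477) = 53614/60477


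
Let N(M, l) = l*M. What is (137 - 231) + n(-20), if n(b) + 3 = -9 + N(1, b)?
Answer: -126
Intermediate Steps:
N(M, l) = M*l
n(b) = -12 + b (n(b) = -3 + (-9 + 1*b) = -3 + (-9 + b) = -12 + b)
(137 - 231) + n(-20) = (137 - 231) + (-12 - 20) = -94 - 32 = -126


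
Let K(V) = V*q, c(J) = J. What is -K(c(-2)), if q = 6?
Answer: 12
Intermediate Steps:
K(V) = 6*V (K(V) = V*6 = 6*V)
-K(c(-2)) = -6*(-2) = -1*(-12) = 12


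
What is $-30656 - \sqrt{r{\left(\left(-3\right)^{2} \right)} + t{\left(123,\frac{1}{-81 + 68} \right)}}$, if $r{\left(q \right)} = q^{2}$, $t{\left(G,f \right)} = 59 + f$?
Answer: $-30656 - \frac{\sqrt{23647}}{13} \approx -30668.0$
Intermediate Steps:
$-30656 - \sqrt{r{\left(\left(-3\right)^{2} \right)} + t{\left(123,\frac{1}{-81 + 68} \right)}} = -30656 - \sqrt{\left(\left(-3\right)^{2}\right)^{2} + \left(59 + \frac{1}{-81 + 68}\right)} = -30656 - \sqrt{9^{2} + \left(59 + \frac{1}{-13}\right)} = -30656 - \sqrt{81 + \left(59 - \frac{1}{13}\right)} = -30656 - \sqrt{81 + \frac{766}{13}} = -30656 - \sqrt{\frac{1819}{13}} = -30656 - \frac{\sqrt{23647}}{13}$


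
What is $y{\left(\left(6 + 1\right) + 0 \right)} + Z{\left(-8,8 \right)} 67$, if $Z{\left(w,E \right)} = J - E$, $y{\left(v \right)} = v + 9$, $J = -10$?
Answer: $-1190$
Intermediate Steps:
$y{\left(v \right)} = 9 + v$
$Z{\left(w,E \right)} = -10 - E$
$y{\left(\left(6 + 1\right) + 0 \right)} + Z{\left(-8,8 \right)} 67 = \left(9 + \left(\left(6 + 1\right) + 0\right)\right) + \left(-10 - 8\right) 67 = \left(9 + \left(7 + 0\right)\right) + \left(-10 - 8\right) 67 = \left(9 + 7\right) - 1206 = 16 - 1206 = -1190$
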